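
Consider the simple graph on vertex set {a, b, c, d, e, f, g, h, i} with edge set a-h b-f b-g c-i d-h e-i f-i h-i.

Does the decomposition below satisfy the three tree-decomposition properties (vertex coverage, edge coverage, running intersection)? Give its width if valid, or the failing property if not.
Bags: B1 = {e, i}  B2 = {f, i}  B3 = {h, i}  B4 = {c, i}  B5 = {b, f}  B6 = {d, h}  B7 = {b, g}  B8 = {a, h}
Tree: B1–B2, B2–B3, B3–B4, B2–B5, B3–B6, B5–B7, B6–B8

Yes; width 1.

Vertex coverage: the bags together contain {a, b, c, d, e, f, g, h, i}, the full vertex set. Edge coverage: each edge of G has both endpoints in at least one bag. Running intersection: for every vertex, the bags containing it form a connected subtree. All three properties hold, so this is a valid tree decomposition of width max|bag| − 1 = 1, and hence tw(G) ≤ 1.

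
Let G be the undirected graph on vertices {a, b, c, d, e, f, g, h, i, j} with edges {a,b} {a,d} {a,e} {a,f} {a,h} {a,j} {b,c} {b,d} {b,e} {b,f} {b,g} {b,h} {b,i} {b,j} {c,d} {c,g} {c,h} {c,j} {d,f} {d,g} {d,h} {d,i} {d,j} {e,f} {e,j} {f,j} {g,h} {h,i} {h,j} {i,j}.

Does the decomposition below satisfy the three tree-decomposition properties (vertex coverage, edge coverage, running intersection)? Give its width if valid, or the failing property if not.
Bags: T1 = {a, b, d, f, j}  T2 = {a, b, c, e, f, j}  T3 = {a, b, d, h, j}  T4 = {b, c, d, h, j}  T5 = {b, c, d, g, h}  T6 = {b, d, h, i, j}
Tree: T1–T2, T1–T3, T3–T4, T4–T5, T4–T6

No — bags containing vertex c are not connected in the tree.

A tree decomposition must satisfy three properties: every vertex lies in some bag; for every edge, both endpoints lie together in some bag; and for every vertex, the bags containing it form a connected subtree. Here bags containing vertex c are not connected in the tree, so the decomposition is invalid.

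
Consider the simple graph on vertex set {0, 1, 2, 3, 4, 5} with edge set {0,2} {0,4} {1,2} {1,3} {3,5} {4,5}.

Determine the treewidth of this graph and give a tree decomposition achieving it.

Treewidth 2.
One such decomposition:
Bags: B1 = {1, 2, 3}  B2 = {0, 2, 3}  B3 = {0, 3, 4}  B4 = {3, 4, 5}
Tree: B1–B2, B2–B3, B3–B4

Every bag has size at most 3, so the width is 3 − 1 = 2 and tw(G) ≤ 2. The edges 3–1–2–0–4–5–3 form a cycle, so G is not a tree and its treewidth is at least 2. Combining the bounds, tw(G) = 2.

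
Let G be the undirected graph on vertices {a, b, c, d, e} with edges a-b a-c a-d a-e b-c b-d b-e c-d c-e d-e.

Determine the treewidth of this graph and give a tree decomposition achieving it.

Treewidth 4.
Bags: B1 = {a, b, c, d, e}
Tree: (single bag)

A single bag containing all 5 vertices is trivially a valid decomposition of width 4. For the lower bound, the 5 vertices {a, b, c, d, e} are pairwise adjacent, and any tree decomposition puts a clique entirely inside one bag — forcing width ≥ 4. Combining the bounds, tw(G) = 4.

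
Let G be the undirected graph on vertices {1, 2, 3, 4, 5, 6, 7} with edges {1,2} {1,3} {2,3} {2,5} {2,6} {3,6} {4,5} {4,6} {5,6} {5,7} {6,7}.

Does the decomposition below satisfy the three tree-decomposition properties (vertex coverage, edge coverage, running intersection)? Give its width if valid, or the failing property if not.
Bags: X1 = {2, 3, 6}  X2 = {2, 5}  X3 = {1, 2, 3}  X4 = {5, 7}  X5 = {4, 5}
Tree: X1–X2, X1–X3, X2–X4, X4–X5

A tree decomposition must satisfy three properties: every vertex lies in some bag; for every edge, both endpoints lie together in some bag; and for every vertex, the bags containing it form a connected subtree. Here edge (6,5) lies in no bag, so the decomposition is invalid.

No — edge (6,5) lies in no bag.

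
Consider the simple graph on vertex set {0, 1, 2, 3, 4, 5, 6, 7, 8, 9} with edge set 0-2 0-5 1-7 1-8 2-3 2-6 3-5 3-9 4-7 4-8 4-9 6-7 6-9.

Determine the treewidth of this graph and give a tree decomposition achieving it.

Every bag has size at most 3, so the width is 3 − 1 = 2 and tw(G) ≤ 2. The edges 0–5–3–2–0 form a cycle, so G is not a tree and its treewidth is at least 2. Hence tw(G) = 2 exactly.

Treewidth 2.
One optimal decomposition is:
Bags: B1 = {0, 2, 5}  B2 = {2, 3, 5}  B3 = {2, 3, 6}  B4 = {3, 6, 9}  B5 = {6, 7, 9}  B6 = {4, 7, 9}  B7 = {1, 4, 7}  B8 = {1, 4, 8}
Tree: B1–B2, B2–B3, B3–B4, B4–B5, B5–B6, B6–B7, B7–B8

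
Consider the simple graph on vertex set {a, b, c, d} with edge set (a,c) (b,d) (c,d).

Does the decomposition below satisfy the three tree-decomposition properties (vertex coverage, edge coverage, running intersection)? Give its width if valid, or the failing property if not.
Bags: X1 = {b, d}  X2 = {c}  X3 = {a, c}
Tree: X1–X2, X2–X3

No — edge (d,c) lies in no bag.

A tree decomposition must satisfy three properties: every vertex lies in some bag; for every edge, both endpoints lie together in some bag; and for every vertex, the bags containing it form a connected subtree. Here edge (d,c) lies in no bag, so the decomposition is invalid.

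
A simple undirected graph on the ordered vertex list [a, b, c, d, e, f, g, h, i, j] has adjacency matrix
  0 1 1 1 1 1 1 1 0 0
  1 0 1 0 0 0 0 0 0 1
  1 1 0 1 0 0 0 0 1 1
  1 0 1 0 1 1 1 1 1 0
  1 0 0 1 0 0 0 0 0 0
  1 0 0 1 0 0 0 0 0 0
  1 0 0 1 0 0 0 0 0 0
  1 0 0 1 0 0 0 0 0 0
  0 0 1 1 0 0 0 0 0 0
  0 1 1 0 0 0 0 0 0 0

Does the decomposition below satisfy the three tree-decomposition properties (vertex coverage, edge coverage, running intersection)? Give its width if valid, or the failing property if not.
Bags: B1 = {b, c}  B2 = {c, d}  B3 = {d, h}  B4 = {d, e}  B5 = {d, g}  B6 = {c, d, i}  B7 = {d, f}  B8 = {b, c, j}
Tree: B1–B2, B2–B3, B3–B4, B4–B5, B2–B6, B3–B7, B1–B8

No — vertex a appears in no bag.

A tree decomposition must satisfy three properties: every vertex lies in some bag; for every edge, both endpoints lie together in some bag; and for every vertex, the bags containing it form a connected subtree. Here vertex a appears in no bag, so the decomposition is invalid.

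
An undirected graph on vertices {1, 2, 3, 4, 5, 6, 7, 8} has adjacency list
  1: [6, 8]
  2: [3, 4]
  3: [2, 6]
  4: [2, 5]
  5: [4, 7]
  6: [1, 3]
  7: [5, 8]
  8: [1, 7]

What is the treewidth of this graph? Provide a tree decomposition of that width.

Treewidth 2.
One such decomposition:
Bags: B1 = {1, 6, 8}  B2 = {3, 6, 8}  B3 = {2, 3, 8}  B4 = {2, 4, 8}  B5 = {4, 5, 8}  B6 = {5, 7, 8}
Tree: B1–B2, B2–B3, B3–B4, B4–B5, B5–B6

The largest bag has 3 vertices, giving width 2; this decomposition certifies tw(G) ≤ 2. For the lower bound, G contains the cycle 8–1–6–3–2–4–5–7–8, so G is not a forest; only forests have treewidth ≤ 1, hence tw(G) ≥ 2. Combining the bounds, tw(G) = 2.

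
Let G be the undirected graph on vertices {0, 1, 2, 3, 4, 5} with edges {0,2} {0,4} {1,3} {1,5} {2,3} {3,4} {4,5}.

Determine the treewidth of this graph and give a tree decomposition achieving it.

Every bag has size at most 3, so the width is 3 − 1 = 2 and tw(G) ≤ 2. Since 2–0–4–3–2 is a cycle in G, G is not acyclic. Forests are exactly the graphs of treewidth ≤ 1, so tw(G) ≥ 2. Combining the bounds, tw(G) = 2.

Treewidth 2.
One optimal decomposition is:
Bags: B1 = {0, 2, 3}  B2 = {0, 3, 4}  B3 = {1, 3, 4}  B4 = {1, 4, 5}
Tree: B1–B2, B2–B3, B3–B4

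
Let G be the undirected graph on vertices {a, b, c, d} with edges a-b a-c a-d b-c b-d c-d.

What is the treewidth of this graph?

A width-3 tree decomposition is:
Bags: B1 = {a, b, c, d}
Tree: (single bag)
With just one bag of size 4, the width is 4 − 1 = 3, so tw(G) ≤ 3. For the lower bound, the 4 vertices {a, b, c, d} are pairwise adjacent, and any tree decomposition puts a clique entirely inside one bag — forcing width ≥ 3. Therefore the treewidth is 3.

3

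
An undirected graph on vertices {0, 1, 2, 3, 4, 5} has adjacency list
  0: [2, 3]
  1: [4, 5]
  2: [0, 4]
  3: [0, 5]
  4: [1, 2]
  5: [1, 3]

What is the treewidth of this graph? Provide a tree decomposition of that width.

Treewidth 2.
One such decomposition:
Bags: B1 = {0, 3, 5}  B2 = {0, 2, 5}  B3 = {2, 4, 5}  B4 = {1, 4, 5}
Tree: B1–B2, B2–B3, B3–B4

Every bag has size at most 3, so the width is 3 − 1 = 2 and tw(G) ≤ 2. The edges 5–3–0–2–4–1–5 form a cycle, so G is not a tree and its treewidth is at least 2. Hence tw(G) = 2 exactly.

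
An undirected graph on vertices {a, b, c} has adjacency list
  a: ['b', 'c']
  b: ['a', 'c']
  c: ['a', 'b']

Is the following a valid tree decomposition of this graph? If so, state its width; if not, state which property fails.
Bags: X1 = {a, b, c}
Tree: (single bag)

Yes; width 2.

Vertex coverage: the bags together contain {a, b, c}, the full vertex set. Edge coverage: each edge of G has both endpoints in at least one bag. Running intersection: for every vertex, the bags containing it form a connected subtree. All three properties hold, so this is a valid tree decomposition of width max|bag| − 1 = 2, and hence tw(G) ≤ 2.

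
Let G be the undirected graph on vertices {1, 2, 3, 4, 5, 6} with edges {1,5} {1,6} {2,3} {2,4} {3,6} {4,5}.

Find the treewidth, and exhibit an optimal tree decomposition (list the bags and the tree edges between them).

Each bag holds 3 vertices, so the decomposition has width 2, which upper-bounds the treewidth. Since 4–2–3–6–1–5–4 is a cycle in G, G is not acyclic. Forests are exactly the graphs of treewidth ≤ 1, so tw(G) ≥ 2. Therefore the treewidth is 2.

Treewidth 2.
One optimal decomposition is:
Bags: B1 = {2, 3, 4}  B2 = {3, 4, 6}  B3 = {1, 4, 6}  B4 = {1, 4, 5}
Tree: B1–B2, B2–B3, B3–B4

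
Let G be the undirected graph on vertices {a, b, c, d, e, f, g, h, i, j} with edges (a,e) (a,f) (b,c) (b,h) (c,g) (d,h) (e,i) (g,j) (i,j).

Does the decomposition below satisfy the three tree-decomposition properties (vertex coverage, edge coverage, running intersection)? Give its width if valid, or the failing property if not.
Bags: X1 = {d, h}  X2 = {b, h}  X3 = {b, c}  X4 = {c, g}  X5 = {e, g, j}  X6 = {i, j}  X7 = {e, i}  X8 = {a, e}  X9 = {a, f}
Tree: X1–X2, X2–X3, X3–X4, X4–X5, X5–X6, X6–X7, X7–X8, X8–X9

No — bags containing vertex e are not connected in the tree.

A tree decomposition must satisfy three properties: every vertex lies in some bag; for every edge, both endpoints lie together in some bag; and for every vertex, the bags containing it form a connected subtree. Here bags containing vertex e are not connected in the tree, so the decomposition is invalid.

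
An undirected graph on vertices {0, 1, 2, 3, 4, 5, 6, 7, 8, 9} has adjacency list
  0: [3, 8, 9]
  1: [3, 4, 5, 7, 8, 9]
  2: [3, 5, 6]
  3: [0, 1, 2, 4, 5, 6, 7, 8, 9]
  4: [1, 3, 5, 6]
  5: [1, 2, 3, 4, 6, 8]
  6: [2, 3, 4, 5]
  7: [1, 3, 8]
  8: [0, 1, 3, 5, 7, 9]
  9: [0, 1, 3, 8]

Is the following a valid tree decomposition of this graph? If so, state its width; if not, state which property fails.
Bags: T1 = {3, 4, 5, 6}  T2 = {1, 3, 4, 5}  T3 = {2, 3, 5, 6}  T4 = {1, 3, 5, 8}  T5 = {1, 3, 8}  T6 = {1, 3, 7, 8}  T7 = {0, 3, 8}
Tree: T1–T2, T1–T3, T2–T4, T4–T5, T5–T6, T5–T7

A tree decomposition must satisfy three properties: every vertex lies in some bag; for every edge, both endpoints lie together in some bag; and for every vertex, the bags containing it form a connected subtree. Here vertex 9 appears in no bag, so the decomposition is invalid.

No — vertex 9 appears in no bag.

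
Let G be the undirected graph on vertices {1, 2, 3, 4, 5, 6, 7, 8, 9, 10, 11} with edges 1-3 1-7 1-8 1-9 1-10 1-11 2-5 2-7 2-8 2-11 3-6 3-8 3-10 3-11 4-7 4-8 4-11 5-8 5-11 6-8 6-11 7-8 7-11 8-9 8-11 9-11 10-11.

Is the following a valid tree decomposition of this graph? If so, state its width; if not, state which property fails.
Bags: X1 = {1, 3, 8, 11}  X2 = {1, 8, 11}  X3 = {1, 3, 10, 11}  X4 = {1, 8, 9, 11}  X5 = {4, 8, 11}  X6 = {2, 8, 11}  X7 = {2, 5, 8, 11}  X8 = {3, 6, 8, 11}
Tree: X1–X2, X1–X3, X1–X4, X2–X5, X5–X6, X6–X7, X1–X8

A tree decomposition must satisfy three properties: every vertex lies in some bag; for every edge, both endpoints lie together in some bag; and for every vertex, the bags containing it form a connected subtree. Here vertex 7 appears in no bag, so the decomposition is invalid.

No — vertex 7 appears in no bag.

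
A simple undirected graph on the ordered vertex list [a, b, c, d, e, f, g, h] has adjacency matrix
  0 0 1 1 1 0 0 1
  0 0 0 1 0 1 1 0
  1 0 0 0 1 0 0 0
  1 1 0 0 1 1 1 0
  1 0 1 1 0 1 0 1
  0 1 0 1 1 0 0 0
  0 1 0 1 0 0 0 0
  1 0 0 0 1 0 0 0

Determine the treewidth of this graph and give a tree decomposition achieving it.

Treewidth 2.
One such decomposition:
Bags: B1 = {a, d, e}  B2 = {a, e, h}  B3 = {a, c, e}  B4 = {d, e, f}  B5 = {b, d, f}  B6 = {b, d, g}
Tree: B1–B2, B1–B3, B1–B4, B4–B5, B5–B6

Every bag has size at most 3, so the width is 3 − 1 = 2 and tw(G) ≤ 2. For the lower bound, the 3 vertices {b, d, g} are pairwise adjacent, and any tree decomposition puts a clique entirely inside one bag — forcing width ≥ 2. Combining the bounds, tw(G) = 2.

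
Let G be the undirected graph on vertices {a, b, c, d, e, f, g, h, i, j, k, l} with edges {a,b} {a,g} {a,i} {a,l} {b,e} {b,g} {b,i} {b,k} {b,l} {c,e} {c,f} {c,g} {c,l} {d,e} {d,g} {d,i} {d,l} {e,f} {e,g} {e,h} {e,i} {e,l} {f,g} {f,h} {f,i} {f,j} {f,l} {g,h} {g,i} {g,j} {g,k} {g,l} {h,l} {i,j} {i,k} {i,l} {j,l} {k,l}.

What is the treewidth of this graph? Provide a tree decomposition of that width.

The largest bag has 5 vertices, giving width 4; this decomposition certifies tw(G) ≤ 4. On the other hand G contains the 5-clique {e, f, g, h, l}. A clique must lie in a single bag of any decomposition, so no decomposition can have width below 4. Hence tw(G) = 4 exactly.

Treewidth 4.
One optimal decomposition is:
Bags: B1 = {d, e, g, i, l}  B2 = {b, e, g, i, l}  B3 = {e, f, g, i, l}  B4 = {b, g, i, k, l}  B5 = {c, e, f, g, l}  B6 = {f, g, i, j, l}  B7 = {a, b, g, i, l}  B8 = {e, f, g, h, l}
Tree: B1–B2, B2–B3, B2–B4, B3–B5, B3–B6, B4–B7, B3–B8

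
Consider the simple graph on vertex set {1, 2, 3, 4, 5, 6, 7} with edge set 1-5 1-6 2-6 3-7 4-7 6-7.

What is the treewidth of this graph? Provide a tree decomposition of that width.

Each bag holds 2 vertices, so the decomposition has width 1, which upper-bounds the treewidth. Since G has at least one edge (e.g. 3–7), it is not an edgeless graph, so tw(G) ≥ 1. Therefore the treewidth is 1.

Treewidth 1.
One such decomposition:
Bags: B1 = {3, 7}  B2 = {6, 7}  B3 = {1, 6}  B4 = {2, 6}  B5 = {1, 5}  B6 = {4, 7}
Tree: B1–B2, B2–B3, B2–B4, B3–B5, B2–B6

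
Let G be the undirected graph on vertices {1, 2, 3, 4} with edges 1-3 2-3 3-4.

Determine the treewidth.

A width-1 tree decomposition is:
Bags: B1 = {2, 3}  B2 = {3, 4}  B3 = {1, 3}
Tree: B1–B2, B2–B3
Every bag has size at most 2, so the width is 2 − 1 = 1 and tw(G) ≤ 1. G has an edge, so its treewidth is at least 1. The upper and lower bounds meet at 1, so that is the treewidth.

1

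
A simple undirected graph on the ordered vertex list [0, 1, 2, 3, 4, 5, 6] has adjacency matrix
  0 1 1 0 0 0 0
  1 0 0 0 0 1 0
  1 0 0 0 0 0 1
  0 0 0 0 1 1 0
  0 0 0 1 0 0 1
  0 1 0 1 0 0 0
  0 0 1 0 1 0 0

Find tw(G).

2

A width-2 tree decomposition is:
Bags: B1 = {1, 3, 5}  B2 = {0, 1, 3}  B3 = {0, 2, 3}  B4 = {2, 3, 6}  B5 = {3, 4, 6}
Tree: B1–B2, B2–B3, B3–B4, B4–B5
Each bag holds 3 vertices, so the decomposition has width 2, which upper-bounds the treewidth. Since 3–5–1–0–2–6–4–3 is a cycle in G, G is not acyclic. Forests are exactly the graphs of treewidth ≤ 1, so tw(G) ≥ 2. Therefore the treewidth is 2.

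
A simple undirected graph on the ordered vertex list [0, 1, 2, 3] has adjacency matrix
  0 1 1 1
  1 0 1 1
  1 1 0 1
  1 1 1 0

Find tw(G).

A width-3 tree decomposition is:
Bags: B1 = {0, 1, 2, 3}
Tree: (single bag)
A single bag containing all 4 vertices is trivially a valid decomposition of width 3. Conversely, {0, 1, 2, 3} is a clique of size 4, and the vertices of any clique must share a bag in every tree decomposition; so some bag has ≥ 4 vertices and tw(G) ≥ 3. Combining the bounds, tw(G) = 3.

3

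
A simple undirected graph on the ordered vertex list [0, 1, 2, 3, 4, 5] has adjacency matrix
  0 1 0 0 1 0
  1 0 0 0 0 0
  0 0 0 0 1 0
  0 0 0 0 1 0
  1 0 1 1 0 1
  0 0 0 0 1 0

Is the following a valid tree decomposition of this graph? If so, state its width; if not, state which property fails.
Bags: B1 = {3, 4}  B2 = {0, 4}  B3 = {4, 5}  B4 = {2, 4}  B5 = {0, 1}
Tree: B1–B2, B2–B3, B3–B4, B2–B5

Checking the three conditions: (i) the bags cover all of {0, 1, 2, 3, 4, 5}; (ii) for each edge, some bag contains both endpoints; (iii) the bags containing any fixed vertex form a subtree. All hold, so the decomposition is valid with width 2 − 1 = 1.

Yes; width 1.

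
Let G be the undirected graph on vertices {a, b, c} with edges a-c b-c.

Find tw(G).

A width-1 tree decomposition is:
Bags: B1 = {a, c}  B2 = {b, c}
Tree: B1–B2
Each bag holds 2 vertices, so the decomposition has width 1, which upper-bounds the treewidth. Any graph with an edge has treewidth ≥ 1, and G has the edge a–c. The upper and lower bounds meet at 1, so that is the treewidth.

1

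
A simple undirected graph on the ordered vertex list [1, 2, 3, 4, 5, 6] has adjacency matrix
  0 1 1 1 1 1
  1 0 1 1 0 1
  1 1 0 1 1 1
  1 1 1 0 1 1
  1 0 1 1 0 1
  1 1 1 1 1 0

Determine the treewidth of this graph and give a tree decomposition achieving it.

The largest bag has 5 vertices, giving width 4; this decomposition certifies tw(G) ≤ 4. For the lower bound, the 5 vertices {1, 2, 3, 4, 6} are pairwise adjacent, and any tree decomposition puts a clique entirely inside one bag — forcing width ≥ 4. Combining the bounds, tw(G) = 4.

Treewidth 4.
Bags: B1 = {1, 3, 4, 5, 6}  B2 = {1, 2, 3, 4, 6}
Tree: B1–B2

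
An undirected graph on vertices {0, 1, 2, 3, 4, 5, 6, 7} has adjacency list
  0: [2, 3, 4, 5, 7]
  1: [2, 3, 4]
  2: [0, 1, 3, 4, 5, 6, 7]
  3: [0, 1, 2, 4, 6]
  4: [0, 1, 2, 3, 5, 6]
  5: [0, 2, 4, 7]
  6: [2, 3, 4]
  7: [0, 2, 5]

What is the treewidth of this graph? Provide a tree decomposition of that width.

Each bag holds 4 vertices, so the decomposition has width 3, which upper-bounds the treewidth. Conversely, {0, 2, 3, 4} is a clique of size 4, and the vertices of any clique must share a bag in every tree decomposition; so some bag has ≥ 4 vertices and tw(G) ≥ 3. The upper and lower bounds meet at 3, so that is the treewidth.

Treewidth 3.
Bags: B1 = {2, 3, 4, 6}  B2 = {0, 2, 3, 4}  B3 = {1, 2, 3, 4}  B4 = {0, 2, 4, 5}  B5 = {0, 2, 5, 7}
Tree: B1–B2, B2–B3, B2–B4, B4–B5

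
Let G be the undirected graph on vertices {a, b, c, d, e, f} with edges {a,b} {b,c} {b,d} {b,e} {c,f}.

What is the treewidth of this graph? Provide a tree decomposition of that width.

The largest bag has 2 vertices, giving width 1; this decomposition certifies tw(G) ≤ 1. Any graph with an edge has treewidth ≥ 1, and G has the edge b–c. Therefore the treewidth is 1.

Treewidth 1.
One optimal decomposition is:
Bags: B1 = {b, c}  B2 = {b, d}  B3 = {a, b}  B4 = {c, f}  B5 = {b, e}
Tree: B1–B2, B1–B3, B1–B4, B2–B5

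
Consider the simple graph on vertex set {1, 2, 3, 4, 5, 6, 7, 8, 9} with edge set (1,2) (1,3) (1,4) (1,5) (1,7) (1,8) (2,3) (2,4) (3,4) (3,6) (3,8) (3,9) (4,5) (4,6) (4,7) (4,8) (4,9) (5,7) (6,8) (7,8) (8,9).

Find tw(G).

3

A width-3 tree decomposition is:
Bags: B1 = {1, 3, 4, 8}  B2 = {1, 4, 7, 8}  B3 = {3, 4, 6, 8}  B4 = {1, 2, 3, 4}  B5 = {3, 4, 8, 9}  B6 = {1, 4, 5, 7}
Tree: B1–B2, B1–B3, B1–B4, B1–B5, B2–B6
Every bag has size at most 4, so the width is 4 − 1 = 3 and tw(G) ≤ 3. Conversely, {1, 3, 4, 8} is a clique of size 4, and the vertices of any clique must share a bag in every tree decomposition; so some bag has ≥ 4 vertices and tw(G) ≥ 3. Therefore the treewidth is 3.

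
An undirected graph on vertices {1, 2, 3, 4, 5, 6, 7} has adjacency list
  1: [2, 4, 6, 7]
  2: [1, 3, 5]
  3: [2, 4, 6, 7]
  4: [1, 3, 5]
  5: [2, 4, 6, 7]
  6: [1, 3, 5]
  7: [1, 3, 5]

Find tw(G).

3

A width-3 tree decomposition is:
Bags: B1 = {1, 3, 5, 7}  B2 = {1, 3, 5, 6}  B3 = {1, 3, 4, 5}  B4 = {1, 2, 3, 5}
Tree: B1–B2, B2–B3, B3–B4
Every bag has size at most 4, so the width is 4 − 1 = 3 and tw(G) ≤ 3. For the lower bound: the 4 vertex sets {1,7}, {3,6}, {5}, {4} are disjoint, each induces a connected subgraph, and every pair is joined by at least one edge of G. Contracting each set to a single vertex therefore yields K_{4} as a minor, and since treewidth is minor-monotone, tw(G) ≥ tw(K_{4}) = 3. Combining the bounds, tw(G) = 3.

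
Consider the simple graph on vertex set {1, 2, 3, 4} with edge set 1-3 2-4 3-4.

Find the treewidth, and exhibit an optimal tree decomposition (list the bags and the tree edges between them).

Treewidth 1.
One such decomposition:
Bags: B1 = {2, 4}  B2 = {3, 4}  B3 = {1, 3}
Tree: B1–B2, B2–B3

Every bag has size at most 2, so the width is 2 − 1 = 1 and tw(G) ≤ 1. G has an edge, so its treewidth is at least 1. Hence tw(G) = 1 exactly.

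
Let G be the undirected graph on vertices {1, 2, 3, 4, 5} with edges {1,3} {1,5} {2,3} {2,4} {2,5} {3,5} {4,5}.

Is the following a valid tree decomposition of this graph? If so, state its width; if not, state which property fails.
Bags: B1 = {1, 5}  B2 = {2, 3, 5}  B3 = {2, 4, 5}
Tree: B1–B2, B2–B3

No — edge (3,1) lies in no bag.

A tree decomposition must satisfy three properties: every vertex lies in some bag; for every edge, both endpoints lie together in some bag; and for every vertex, the bags containing it form a connected subtree. Here edge (3,1) lies in no bag, so the decomposition is invalid.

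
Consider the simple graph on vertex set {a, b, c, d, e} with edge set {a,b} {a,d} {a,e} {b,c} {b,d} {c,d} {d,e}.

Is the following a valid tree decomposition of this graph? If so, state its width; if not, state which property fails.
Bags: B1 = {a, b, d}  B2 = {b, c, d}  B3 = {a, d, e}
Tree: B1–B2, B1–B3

Every vertex of G appears in some bag (union = {a, b, c, d, e}); every edge is covered by a bag; and for each vertex v the set of bags containing v is connected in the bag tree. The decomposition is therefore valid. The largest bag has 3 vertices, so the width is 2.

Yes; width 2.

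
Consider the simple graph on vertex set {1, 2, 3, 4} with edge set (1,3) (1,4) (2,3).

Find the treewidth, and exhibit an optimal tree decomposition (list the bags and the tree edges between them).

Each bag holds 2 vertices, so the decomposition has width 1, which upper-bounds the treewidth. Since G has at least one edge (e.g. 4–1), it is not an edgeless graph, so tw(G) ≥ 1. The upper and lower bounds meet at 1, so that is the treewidth.

Treewidth 1.
Bags: B1 = {1, 4}  B2 = {1, 3}  B3 = {2, 3}
Tree: B1–B2, B2–B3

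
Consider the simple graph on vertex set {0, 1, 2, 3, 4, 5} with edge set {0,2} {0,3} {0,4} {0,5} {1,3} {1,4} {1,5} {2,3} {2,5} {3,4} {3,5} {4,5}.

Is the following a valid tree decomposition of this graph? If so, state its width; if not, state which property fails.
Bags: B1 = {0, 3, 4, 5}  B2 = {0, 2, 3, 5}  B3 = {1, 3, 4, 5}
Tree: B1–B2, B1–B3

Yes; width 3.

Checking the three conditions: (i) the bags cover all of {0, 1, 2, 3, 4, 5}; (ii) for each edge, some bag contains both endpoints; (iii) the bags containing any fixed vertex form a subtree. All hold, so the decomposition is valid with width 4 − 1 = 3.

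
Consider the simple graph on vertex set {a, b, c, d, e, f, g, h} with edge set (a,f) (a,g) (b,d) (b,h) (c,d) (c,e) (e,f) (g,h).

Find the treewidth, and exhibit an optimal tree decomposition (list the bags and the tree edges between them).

Treewidth 2.
One optimal decomposition is:
Bags: B1 = {c, e, f}  B2 = {a, c, f}  B3 = {a, c, g}  B4 = {c, g, h}  B5 = {b, c, h}  B6 = {b, c, d}
Tree: B1–B2, B2–B3, B3–B4, B4–B5, B5–B6

Every bag has size at most 3, so the width is 3 − 1 = 2 and tw(G) ≤ 2. The edges c–e–f–a–g–h–b–d–c form a cycle, so G is not a tree and its treewidth is at least 2. Therefore the treewidth is 2.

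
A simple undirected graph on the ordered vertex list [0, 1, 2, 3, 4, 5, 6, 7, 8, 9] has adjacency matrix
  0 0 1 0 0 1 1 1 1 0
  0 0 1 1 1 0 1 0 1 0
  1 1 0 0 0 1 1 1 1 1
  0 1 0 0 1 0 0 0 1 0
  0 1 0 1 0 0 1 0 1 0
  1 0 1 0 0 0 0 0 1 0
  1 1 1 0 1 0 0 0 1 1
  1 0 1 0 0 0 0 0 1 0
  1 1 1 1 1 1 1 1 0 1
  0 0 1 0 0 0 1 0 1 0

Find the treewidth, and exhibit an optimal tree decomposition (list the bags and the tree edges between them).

Treewidth 3.
Bags: B1 = {1, 2, 6, 8}  B2 = {0, 2, 6, 8}  B3 = {1, 4, 6, 8}  B4 = {0, 2, 5, 8}  B5 = {0, 2, 7, 8}  B6 = {2, 6, 8, 9}  B7 = {1, 3, 4, 8}
Tree: B1–B2, B1–B3, B2–B4, B4–B5, B1–B6, B3–B7

Every bag has size at most 4, so the width is 4 − 1 = 3 and tw(G) ≤ 3. On the other hand G contains the 4-clique {0, 2, 5, 8}. A clique must lie in a single bag of any decomposition, so no decomposition can have width below 3. Combining the bounds, tw(G) = 3.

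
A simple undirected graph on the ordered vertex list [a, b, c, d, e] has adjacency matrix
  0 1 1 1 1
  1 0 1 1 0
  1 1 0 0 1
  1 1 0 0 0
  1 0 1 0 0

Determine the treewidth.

2

A width-2 tree decomposition is:
Bags: B1 = {a, b, c}  B2 = {a, b, d}  B3 = {a, c, e}
Tree: B1–B2, B1–B3
Each bag holds 3 vertices, so the decomposition has width 2, which upper-bounds the treewidth. Conversely, {a, b, d} is a clique of size 3, and the vertices of any clique must share a bag in every tree decomposition; so some bag has ≥ 3 vertices and tw(G) ≥ 2. Combining the bounds, tw(G) = 2.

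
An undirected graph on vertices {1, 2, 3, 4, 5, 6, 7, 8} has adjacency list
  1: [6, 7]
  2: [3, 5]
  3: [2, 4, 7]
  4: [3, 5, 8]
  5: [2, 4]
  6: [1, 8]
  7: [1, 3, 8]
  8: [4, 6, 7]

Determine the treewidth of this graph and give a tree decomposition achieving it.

The largest bag has 3 vertices, giving width 2; this decomposition certifies tw(G) ≤ 2. The edges 2–5–4–3–2 form a cycle, so G is not a tree and its treewidth is at least 2. Hence tw(G) = 2 exactly.

Treewidth 2.
One such decomposition:
Bags: B1 = {2, 3, 5}  B2 = {3, 4, 5}  B3 = {3, 4, 7}  B4 = {4, 7, 8}  B5 = {1, 7, 8}  B6 = {1, 6, 8}
Tree: B1–B2, B2–B3, B3–B4, B4–B5, B5–B6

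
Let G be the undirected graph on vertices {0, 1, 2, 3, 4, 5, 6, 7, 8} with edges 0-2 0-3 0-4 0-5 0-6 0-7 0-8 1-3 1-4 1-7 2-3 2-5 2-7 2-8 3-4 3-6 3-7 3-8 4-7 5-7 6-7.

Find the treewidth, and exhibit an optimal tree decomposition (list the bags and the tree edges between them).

Treewidth 3.
One optimal decomposition is:
Bags: B1 = {0, 3, 6, 7}  B2 = {0, 3, 4, 7}  B3 = {0, 2, 3, 7}  B4 = {0, 2, 3, 8}  B5 = {0, 2, 5, 7}  B6 = {1, 3, 4, 7}
Tree: B1–B2, B2–B3, B3–B4, B3–B5, B2–B6

Each bag holds 4 vertices, so the decomposition has width 3, which upper-bounds the treewidth. Conversely, {0, 2, 3, 8} is a clique of size 4, and the vertices of any clique must share a bag in every tree decomposition; so some bag has ≥ 4 vertices and tw(G) ≥ 3. Hence tw(G) = 3 exactly.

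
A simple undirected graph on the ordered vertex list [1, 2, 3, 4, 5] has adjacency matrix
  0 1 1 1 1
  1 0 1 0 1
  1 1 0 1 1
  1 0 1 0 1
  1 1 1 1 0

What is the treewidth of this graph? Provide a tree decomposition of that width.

Treewidth 3.
One optimal decomposition is:
Bags: B1 = {1, 3, 4, 5}  B2 = {1, 2, 3, 5}
Tree: B1–B2

Every bag has size at most 4, so the width is 4 − 1 = 3 and tw(G) ≤ 3. On the other hand G contains the 4-clique {1, 2, 3, 5}. A clique must lie in a single bag of any decomposition, so no decomposition can have width below 3. Therefore the treewidth is 3.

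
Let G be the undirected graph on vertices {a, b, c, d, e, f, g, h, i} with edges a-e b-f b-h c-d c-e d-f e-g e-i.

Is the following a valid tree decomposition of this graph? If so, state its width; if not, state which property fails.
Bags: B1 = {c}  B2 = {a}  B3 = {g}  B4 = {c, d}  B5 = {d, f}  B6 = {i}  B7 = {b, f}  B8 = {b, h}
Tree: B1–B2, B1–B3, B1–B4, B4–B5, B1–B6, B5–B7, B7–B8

A tree decomposition must satisfy three properties: every vertex lies in some bag; for every edge, both endpoints lie together in some bag; and for every vertex, the bags containing it form a connected subtree. Here vertex e appears in no bag, so the decomposition is invalid.

No — vertex e appears in no bag.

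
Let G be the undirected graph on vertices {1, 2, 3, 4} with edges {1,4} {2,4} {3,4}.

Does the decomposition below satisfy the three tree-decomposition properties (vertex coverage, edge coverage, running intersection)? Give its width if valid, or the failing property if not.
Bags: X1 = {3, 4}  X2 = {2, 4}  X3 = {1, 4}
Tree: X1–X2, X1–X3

Checking the three conditions: (i) the bags cover all of {1, 2, 3, 4}; (ii) for each edge, some bag contains both endpoints; (iii) the bags containing any fixed vertex form a subtree. All hold, so the decomposition is valid with width 2 − 1 = 1.

Yes; width 1.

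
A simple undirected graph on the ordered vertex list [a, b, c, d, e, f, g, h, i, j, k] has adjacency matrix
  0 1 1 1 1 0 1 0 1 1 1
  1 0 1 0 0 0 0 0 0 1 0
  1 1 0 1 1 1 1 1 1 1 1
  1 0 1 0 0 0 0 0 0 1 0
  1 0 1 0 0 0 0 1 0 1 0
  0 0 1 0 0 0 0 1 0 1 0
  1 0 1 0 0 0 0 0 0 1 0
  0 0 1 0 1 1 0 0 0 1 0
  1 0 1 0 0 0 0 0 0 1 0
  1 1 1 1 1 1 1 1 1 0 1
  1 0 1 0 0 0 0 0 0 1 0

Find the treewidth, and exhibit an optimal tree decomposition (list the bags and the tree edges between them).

Each bag holds 4 vertices, so the decomposition has width 3, which upper-bounds the treewidth. For the lower bound, the 4 vertices {a, c, d, j} are pairwise adjacent, and any tree decomposition puts a clique entirely inside one bag — forcing width ≥ 3. Hence tw(G) = 3 exactly.

Treewidth 3.
One optimal decomposition is:
Bags: B1 = {a, c, d, j}  B2 = {a, c, i, j}  B3 = {a, c, g, j}  B4 = {a, c, j, k}  B5 = {a, c, e, j}  B6 = {c, e, h, j}  B7 = {c, f, h, j}  B8 = {a, b, c, j}
Tree: B1–B2, B1–B3, B2–B4, B2–B5, B5–B6, B6–B7, B4–B8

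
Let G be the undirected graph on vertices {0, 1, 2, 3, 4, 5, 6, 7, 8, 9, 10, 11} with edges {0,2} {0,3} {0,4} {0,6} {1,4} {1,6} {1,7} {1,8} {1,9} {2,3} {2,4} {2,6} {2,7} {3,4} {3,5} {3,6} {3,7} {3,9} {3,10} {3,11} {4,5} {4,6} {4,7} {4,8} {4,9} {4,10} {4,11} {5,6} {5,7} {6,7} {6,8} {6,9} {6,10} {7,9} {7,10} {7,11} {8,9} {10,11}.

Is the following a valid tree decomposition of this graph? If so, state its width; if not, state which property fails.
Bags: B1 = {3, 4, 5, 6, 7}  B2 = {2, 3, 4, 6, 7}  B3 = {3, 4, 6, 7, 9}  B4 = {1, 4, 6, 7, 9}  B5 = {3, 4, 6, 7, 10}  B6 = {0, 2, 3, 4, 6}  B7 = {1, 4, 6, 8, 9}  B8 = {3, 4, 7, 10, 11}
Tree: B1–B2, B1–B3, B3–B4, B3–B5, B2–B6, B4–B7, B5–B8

Yes; width 4.

Checking the three conditions: (i) the bags cover all of {0, 1, 2, 3, 4, 5, 6, 7, 8, 9, 10, 11}; (ii) for each edge, some bag contains both endpoints; (iii) the bags containing any fixed vertex form a subtree. All hold, so the decomposition is valid with width 5 − 1 = 4.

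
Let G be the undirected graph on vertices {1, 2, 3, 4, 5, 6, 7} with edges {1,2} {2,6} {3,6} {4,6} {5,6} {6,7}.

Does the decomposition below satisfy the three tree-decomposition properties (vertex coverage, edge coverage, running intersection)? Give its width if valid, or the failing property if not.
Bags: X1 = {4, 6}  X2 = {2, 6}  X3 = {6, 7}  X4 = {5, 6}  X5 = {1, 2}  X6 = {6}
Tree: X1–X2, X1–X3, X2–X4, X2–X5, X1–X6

No — vertex 3 appears in no bag.

A tree decomposition must satisfy three properties: every vertex lies in some bag; for every edge, both endpoints lie together in some bag; and for every vertex, the bags containing it form a connected subtree. Here vertex 3 appears in no bag, so the decomposition is invalid.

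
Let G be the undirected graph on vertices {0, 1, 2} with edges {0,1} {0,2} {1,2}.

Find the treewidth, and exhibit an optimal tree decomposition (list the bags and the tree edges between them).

Treewidth 2.
Bags: B1 = {0, 1, 2}
Tree: (single bag)

A single bag containing all 3 vertices is trivially a valid decomposition of width 2. On the other hand G contains the 3-clique {0, 1, 2}. A clique must lie in a single bag of any decomposition, so no decomposition can have width below 2. Hence tw(G) = 2 exactly.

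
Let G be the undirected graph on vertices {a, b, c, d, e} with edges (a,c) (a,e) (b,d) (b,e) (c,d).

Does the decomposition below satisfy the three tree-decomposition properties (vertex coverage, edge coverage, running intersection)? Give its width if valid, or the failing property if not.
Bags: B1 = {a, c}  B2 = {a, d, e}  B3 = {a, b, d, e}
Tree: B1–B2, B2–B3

A tree decomposition must satisfy three properties: every vertex lies in some bag; for every edge, both endpoints lie together in some bag; and for every vertex, the bags containing it form a connected subtree. Here edge (d,c) lies in no bag, so the decomposition is invalid.

No — edge (d,c) lies in no bag.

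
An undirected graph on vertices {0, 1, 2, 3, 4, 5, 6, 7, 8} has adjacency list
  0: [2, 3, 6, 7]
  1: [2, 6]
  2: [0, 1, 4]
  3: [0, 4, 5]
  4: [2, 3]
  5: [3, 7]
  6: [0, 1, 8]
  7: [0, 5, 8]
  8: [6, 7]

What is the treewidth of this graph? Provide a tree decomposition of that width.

Each bag holds 4 vertices, so the decomposition has width 3, which upper-bounds the treewidth. For the lower bound: the 4 vertex sets {1,2,4}, {6}, {0}, {3,5,7,8} are disjoint, each induces a connected subgraph, and every pair is joined by at least one edge of G. Contracting each set to a single vertex therefore yields K_{4} as a minor, and since treewidth is minor-monotone, tw(G) ≥ tw(K_{4}) = 3. Hence tw(G) = 3 exactly.

Treewidth 3.
One optimal decomposition is:
Bags: B1 = {1, 2, 4, 6}  B2 = {0, 2, 4, 6}  B3 = {0, 3, 4, 6}  B4 = {0, 3, 6, 8}  B5 = {0, 3, 7, 8}  B6 = {3, 5, 7, 8}
Tree: B1–B2, B2–B3, B3–B4, B4–B5, B5–B6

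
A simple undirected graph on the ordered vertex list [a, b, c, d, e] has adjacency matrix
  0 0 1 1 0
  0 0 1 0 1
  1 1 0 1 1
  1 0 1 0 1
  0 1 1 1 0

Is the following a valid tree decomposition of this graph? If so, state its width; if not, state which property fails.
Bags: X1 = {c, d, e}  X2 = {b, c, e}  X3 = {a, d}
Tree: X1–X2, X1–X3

No — edge (c,a) lies in no bag.

A tree decomposition must satisfy three properties: every vertex lies in some bag; for every edge, both endpoints lie together in some bag; and for every vertex, the bags containing it form a connected subtree. Here edge (c,a) lies in no bag, so the decomposition is invalid.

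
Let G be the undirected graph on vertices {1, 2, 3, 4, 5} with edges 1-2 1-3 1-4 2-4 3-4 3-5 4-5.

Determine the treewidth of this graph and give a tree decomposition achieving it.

Treewidth 2.
One such decomposition:
Bags: B1 = {1, 3, 4}  B2 = {3, 4, 5}  B3 = {1, 2, 4}
Tree: B1–B2, B1–B3

Every bag has size at most 3, so the width is 3 − 1 = 2 and tw(G) ≤ 2. For the lower bound, the 3 vertices {1, 2, 4} are pairwise adjacent, and any tree decomposition puts a clique entirely inside one bag — forcing width ≥ 2. Therefore the treewidth is 2.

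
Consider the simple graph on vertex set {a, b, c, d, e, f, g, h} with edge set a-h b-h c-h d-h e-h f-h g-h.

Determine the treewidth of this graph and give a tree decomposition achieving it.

Each bag holds 2 vertices, so the decomposition has width 1, which upper-bounds the treewidth. Since G has at least one edge (e.g. b–h), it is not an edgeless graph, so tw(G) ≥ 1. The upper and lower bounds meet at 1, so that is the treewidth.

Treewidth 1.
Bags: B1 = {b, h}  B2 = {c, h}  B3 = {e, h}  B4 = {g, h}  B5 = {f, h}  B6 = {a, h}  B7 = {d, h}
Tree: B1–B2, B2–B3, B2–B4, B3–B5, B1–B6, B3–B7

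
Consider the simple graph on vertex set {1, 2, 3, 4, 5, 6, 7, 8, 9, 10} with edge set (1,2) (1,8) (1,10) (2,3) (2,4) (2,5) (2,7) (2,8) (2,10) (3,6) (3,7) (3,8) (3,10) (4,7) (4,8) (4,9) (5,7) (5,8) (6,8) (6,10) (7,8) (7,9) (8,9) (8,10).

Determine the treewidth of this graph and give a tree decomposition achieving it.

Treewidth 3.
Bags: B1 = {2, 5, 7, 8}  B2 = {2, 3, 7, 8}  B3 = {2, 4, 7, 8}  B4 = {2, 3, 8, 10}  B5 = {3, 6, 8, 10}  B6 = {1, 2, 8, 10}  B7 = {4, 7, 8, 9}
Tree: B1–B2, B2–B3, B2–B4, B4–B5, B4–B6, B3–B7

Each bag holds 4 vertices, so the decomposition has width 3, which upper-bounds the treewidth. Conversely, {4, 7, 8, 9} is a clique of size 4, and the vertices of any clique must share a bag in every tree decomposition; so some bag has ≥ 4 vertices and tw(G) ≥ 3. Therefore the treewidth is 3.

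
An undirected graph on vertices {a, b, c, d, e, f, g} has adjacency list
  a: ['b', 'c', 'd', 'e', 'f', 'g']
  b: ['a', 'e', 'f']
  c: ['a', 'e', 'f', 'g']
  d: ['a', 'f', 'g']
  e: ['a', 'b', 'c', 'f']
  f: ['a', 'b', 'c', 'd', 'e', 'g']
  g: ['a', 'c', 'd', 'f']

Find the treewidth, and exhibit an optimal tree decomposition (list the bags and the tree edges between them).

Each bag holds 4 vertices, so the decomposition has width 3, which upper-bounds the treewidth. For the lower bound, the 4 vertices {a, d, f, g} are pairwise adjacent, and any tree decomposition puts a clique entirely inside one bag — forcing width ≥ 3. Therefore the treewidth is 3.

Treewidth 3.
One such decomposition:
Bags: B1 = {a, c, e, f}  B2 = {a, c, f, g}  B3 = {a, b, e, f}  B4 = {a, d, f, g}
Tree: B1–B2, B1–B3, B2–B4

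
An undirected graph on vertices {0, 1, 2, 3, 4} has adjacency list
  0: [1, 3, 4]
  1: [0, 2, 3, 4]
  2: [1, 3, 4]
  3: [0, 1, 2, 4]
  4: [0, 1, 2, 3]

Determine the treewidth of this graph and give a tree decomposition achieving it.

Each bag holds 4 vertices, so the decomposition has width 3, which upper-bounds the treewidth. For the lower bound, the 4 vertices {0, 1, 3, 4} are pairwise adjacent, and any tree decomposition puts a clique entirely inside one bag — forcing width ≥ 3. The upper and lower bounds meet at 3, so that is the treewidth.

Treewidth 3.
Bags: B1 = {1, 2, 3, 4}  B2 = {0, 1, 3, 4}
Tree: B1–B2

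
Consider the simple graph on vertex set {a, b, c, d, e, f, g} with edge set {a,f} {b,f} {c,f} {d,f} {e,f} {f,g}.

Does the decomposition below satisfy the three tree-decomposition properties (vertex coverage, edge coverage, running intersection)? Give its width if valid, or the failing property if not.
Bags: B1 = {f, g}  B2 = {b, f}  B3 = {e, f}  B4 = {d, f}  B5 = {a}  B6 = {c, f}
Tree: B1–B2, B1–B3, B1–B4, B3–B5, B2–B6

A tree decomposition must satisfy three properties: every vertex lies in some bag; for every edge, both endpoints lie together in some bag; and for every vertex, the bags containing it form a connected subtree. Here edge (f,a) lies in no bag, so the decomposition is invalid.

No — edge (f,a) lies in no bag.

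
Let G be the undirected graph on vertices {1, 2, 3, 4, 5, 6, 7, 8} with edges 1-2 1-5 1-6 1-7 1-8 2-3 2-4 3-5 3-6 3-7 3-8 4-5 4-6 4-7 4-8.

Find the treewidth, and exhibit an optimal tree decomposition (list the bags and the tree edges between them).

Every bag has size at most 4, so the width is 4 − 1 = 3 and tw(G) ≤ 3. For the lower bound: the 4 vertex sets {4,7}, {1,5}, {3}, {8} are disjoint, each induces a connected subgraph, and every pair is joined by at least one edge of G. Contracting each set to a single vertex therefore yields K_{4} as a minor, and since treewidth is minor-monotone, tw(G) ≥ tw(K_{4}) = 3. Combining the bounds, tw(G) = 3.

Treewidth 3.
Bags: B1 = {1, 3, 4, 7}  B2 = {1, 3, 4, 5}  B3 = {1, 3, 4, 8}  B4 = {1, 3, 4, 6}  B5 = {1, 2, 3, 4}
Tree: B1–B2, B2–B3, B3–B4, B4–B5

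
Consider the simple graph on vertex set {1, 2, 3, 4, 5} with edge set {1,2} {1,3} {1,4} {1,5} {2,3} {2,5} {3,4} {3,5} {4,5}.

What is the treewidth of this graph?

A width-3 tree decomposition is:
Bags: B1 = {1, 3, 4, 5}  B2 = {1, 2, 3, 5}
Tree: B1–B2
Every bag has size at most 4, so the width is 4 − 1 = 3 and tw(G) ≤ 3. Conversely, {1, 2, 3, 5} is a clique of size 4, and the vertices of any clique must share a bag in every tree decomposition; so some bag has ≥ 4 vertices and tw(G) ≥ 3. Therefore the treewidth is 3.

3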